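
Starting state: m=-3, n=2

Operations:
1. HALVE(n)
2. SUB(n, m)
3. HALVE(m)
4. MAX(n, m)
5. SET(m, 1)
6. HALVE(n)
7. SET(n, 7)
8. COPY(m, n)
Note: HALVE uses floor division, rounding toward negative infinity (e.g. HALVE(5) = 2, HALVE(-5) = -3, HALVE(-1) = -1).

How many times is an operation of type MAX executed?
1

Counting MAX operations:
Step 4: MAX(n, m) ← MAX
Total: 1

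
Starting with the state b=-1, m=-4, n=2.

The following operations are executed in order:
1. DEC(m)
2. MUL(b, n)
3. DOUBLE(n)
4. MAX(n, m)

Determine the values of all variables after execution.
{b: -2, m: -5, n: 4}

Step-by-step execution:
Initial: b=-1, m=-4, n=2
After step 1 (DEC(m)): b=-1, m=-5, n=2
After step 2 (MUL(b, n)): b=-2, m=-5, n=2
After step 3 (DOUBLE(n)): b=-2, m=-5, n=4
After step 4 (MAX(n, m)): b=-2, m=-5, n=4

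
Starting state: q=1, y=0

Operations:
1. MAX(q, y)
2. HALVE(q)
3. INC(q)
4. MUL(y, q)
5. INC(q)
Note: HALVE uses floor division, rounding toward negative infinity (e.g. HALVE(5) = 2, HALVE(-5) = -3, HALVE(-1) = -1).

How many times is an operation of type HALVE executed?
1

Counting HALVE operations:
Step 2: HALVE(q) ← HALVE
Total: 1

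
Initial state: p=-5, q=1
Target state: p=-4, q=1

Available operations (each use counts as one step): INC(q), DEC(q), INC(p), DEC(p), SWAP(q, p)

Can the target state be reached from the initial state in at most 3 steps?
Yes

Path (1 step): INC(p)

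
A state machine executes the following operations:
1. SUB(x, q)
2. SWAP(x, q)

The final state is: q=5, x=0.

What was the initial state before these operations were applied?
q=0, x=5

Working backwards:
Final state: q=5, x=0
Before step 2 (SWAP(x, q)): q=0, x=5
Before step 1 (SUB(x, q)): q=0, x=5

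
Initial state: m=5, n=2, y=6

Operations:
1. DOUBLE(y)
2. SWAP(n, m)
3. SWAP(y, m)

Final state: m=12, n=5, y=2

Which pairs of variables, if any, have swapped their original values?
None

Comparing initial and final values:
y: 6 → 2
n: 2 → 5
m: 5 → 12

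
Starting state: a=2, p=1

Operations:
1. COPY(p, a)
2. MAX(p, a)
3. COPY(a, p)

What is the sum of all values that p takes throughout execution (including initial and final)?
7

Values of p at each step:
Initial: p = 1
After step 1: p = 2
After step 2: p = 2
After step 3: p = 2
Sum = 1 + 2 + 2 + 2 = 7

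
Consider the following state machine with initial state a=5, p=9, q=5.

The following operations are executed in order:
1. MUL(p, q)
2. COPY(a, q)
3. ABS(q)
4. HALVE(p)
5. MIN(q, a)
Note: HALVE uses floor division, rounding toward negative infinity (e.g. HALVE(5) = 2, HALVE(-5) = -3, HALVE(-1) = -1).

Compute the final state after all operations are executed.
{a: 5, p: 22, q: 5}

Step-by-step execution:
Initial: a=5, p=9, q=5
After step 1 (MUL(p, q)): a=5, p=45, q=5
After step 2 (COPY(a, q)): a=5, p=45, q=5
After step 3 (ABS(q)): a=5, p=45, q=5
After step 4 (HALVE(p)): a=5, p=22, q=5
After step 5 (MIN(q, a)): a=5, p=22, q=5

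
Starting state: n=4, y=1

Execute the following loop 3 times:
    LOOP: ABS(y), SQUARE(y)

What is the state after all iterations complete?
n=4, y=1

Iteration trace:
Start: n=4, y=1
After iteration 1: n=4, y=1
After iteration 2: n=4, y=1
After iteration 3: n=4, y=1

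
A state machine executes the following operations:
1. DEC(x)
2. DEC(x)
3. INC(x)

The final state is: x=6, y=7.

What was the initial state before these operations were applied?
x=7, y=7

Working backwards:
Final state: x=6, y=7
Before step 3 (INC(x)): x=5, y=7
Before step 2 (DEC(x)): x=6, y=7
Before step 1 (DEC(x)): x=7, y=7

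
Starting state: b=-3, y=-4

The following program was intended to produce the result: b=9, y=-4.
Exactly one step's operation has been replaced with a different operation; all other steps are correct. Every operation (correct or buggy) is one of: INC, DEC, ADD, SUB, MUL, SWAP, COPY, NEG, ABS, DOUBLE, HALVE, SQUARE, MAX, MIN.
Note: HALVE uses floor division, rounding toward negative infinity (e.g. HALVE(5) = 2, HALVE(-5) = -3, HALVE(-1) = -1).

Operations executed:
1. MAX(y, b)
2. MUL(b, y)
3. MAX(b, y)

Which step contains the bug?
Step 3

Trace with buggy code:
Initial: b=-3, y=-4
After step 1: b=-3, y=-3
After step 2: b=9, y=-3
After step 3: b=9, y=-3
Actual final b=9, y=-3 ≠ expected b=9, y=-4.
Step 3 is the only position where a single-operation replacement can produce the expected result.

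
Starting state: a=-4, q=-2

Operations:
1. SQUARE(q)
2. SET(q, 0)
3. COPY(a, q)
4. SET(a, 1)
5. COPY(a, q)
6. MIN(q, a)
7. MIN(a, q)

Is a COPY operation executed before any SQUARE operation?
No

First COPY: step 3
First SQUARE: step 1
Since 3 > 1, SQUARE comes first.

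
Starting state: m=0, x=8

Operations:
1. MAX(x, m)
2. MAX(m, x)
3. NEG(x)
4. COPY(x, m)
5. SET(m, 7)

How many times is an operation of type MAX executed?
2

Counting MAX operations:
Step 1: MAX(x, m) ← MAX
Step 2: MAX(m, x) ← MAX
Total: 2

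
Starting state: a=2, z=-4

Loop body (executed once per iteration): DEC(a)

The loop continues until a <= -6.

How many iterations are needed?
8

Tracing iterations:
Initial: a=2, z=-4
After iteration 1: a=1, z=-4
After iteration 2: a=0, z=-4
After iteration 3: a=-1, z=-4
After iteration 4: a=-2, z=-4
After iteration 5: a=-3, z=-4
After iteration 6: a=-4, z=-4
After iteration 7: a=-5, z=-4
After iteration 8: a=-6, z=-4
a <= -6 now holds, so the loop exits after 8 iterations.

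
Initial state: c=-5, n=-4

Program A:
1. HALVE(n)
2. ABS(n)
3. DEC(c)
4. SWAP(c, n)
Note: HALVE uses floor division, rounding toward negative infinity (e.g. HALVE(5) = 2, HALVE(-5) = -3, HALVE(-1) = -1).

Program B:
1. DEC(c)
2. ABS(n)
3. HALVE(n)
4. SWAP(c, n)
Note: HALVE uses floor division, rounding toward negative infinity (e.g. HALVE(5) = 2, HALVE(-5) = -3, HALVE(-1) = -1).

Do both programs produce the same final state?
Yes

Program A final state: c=2, n=-6
Program B final state: c=2, n=-6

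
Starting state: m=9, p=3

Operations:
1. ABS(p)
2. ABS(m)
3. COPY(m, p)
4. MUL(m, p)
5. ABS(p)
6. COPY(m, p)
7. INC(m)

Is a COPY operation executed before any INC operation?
Yes

First COPY: step 3
First INC: step 7
Since 3 < 7, COPY comes first.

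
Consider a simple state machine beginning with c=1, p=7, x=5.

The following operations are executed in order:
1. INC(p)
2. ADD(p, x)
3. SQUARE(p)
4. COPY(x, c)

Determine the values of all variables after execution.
{c: 1, p: 169, x: 1}

Step-by-step execution:
Initial: c=1, p=7, x=5
After step 1 (INC(p)): c=1, p=8, x=5
After step 2 (ADD(p, x)): c=1, p=13, x=5
After step 3 (SQUARE(p)): c=1, p=169, x=5
After step 4 (COPY(x, c)): c=1, p=169, x=1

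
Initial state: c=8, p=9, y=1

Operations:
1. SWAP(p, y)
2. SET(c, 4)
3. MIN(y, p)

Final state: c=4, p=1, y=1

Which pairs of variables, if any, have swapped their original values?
None

Comparing initial and final values:
c: 8 → 4
y: 1 → 1
p: 9 → 1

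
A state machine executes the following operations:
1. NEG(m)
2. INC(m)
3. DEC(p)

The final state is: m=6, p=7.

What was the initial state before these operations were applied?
m=-5, p=8

Working backwards:
Final state: m=6, p=7
Before step 3 (DEC(p)): m=6, p=8
Before step 2 (INC(m)): m=5, p=8
Before step 1 (NEG(m)): m=-5, p=8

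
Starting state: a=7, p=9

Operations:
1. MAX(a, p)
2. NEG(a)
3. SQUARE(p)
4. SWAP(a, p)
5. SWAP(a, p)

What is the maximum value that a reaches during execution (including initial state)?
81

Values of a at each step:
Initial: a = 7
After step 1: a = 9
After step 2: a = -9
After step 3: a = -9
After step 4: a = 81 ← maximum
After step 5: a = -9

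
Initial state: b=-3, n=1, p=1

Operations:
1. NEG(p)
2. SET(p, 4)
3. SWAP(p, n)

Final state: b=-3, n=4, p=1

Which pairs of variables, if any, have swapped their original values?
None

Comparing initial and final values:
n: 1 → 4
p: 1 → 1
b: -3 → -3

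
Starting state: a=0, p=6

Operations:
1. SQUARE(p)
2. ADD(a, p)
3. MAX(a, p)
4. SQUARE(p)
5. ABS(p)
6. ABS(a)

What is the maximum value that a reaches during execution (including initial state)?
36

Values of a at each step:
Initial: a = 0
After step 1: a = 0
After step 2: a = 36 ← maximum
After step 3: a = 36
After step 4: a = 36
After step 5: a = 36
After step 6: a = 36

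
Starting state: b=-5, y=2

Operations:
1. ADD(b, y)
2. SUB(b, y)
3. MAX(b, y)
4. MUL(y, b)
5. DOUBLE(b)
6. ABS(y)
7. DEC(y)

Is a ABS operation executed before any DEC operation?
Yes

First ABS: step 6
First DEC: step 7
Since 6 < 7, ABS comes first.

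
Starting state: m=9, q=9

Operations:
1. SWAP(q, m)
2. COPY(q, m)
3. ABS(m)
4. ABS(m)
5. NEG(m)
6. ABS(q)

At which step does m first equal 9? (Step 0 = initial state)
Step 0

Tracing m:
Initial: m = 9 ← first occurrence
After step 1: m = 9
After step 2: m = 9
After step 3: m = 9
After step 4: m = 9
After step 5: m = -9
After step 6: m = -9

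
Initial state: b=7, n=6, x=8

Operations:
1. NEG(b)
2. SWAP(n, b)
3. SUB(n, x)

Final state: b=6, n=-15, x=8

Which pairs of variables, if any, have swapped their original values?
None

Comparing initial and final values:
n: 6 → -15
b: 7 → 6
x: 8 → 8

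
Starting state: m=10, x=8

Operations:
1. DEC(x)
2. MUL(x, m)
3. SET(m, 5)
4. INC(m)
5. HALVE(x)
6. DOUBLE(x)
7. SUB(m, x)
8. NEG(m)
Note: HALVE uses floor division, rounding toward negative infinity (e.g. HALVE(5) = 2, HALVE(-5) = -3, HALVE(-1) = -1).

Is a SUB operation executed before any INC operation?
No

First SUB: step 7
First INC: step 4
Since 7 > 4, INC comes first.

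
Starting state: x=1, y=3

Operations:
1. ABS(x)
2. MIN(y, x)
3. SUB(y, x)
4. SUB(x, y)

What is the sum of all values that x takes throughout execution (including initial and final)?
5

Values of x at each step:
Initial: x = 1
After step 1: x = 1
After step 2: x = 1
After step 3: x = 1
After step 4: x = 1
Sum = 1 + 1 + 1 + 1 + 1 = 5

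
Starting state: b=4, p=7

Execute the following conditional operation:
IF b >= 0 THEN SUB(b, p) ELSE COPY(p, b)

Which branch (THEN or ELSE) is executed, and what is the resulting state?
Branch: THEN, Final state: b=-3, p=7

Evaluating condition: b >= 0
b = 4
Condition is True, so THEN branch executes
After SUB(b, p): b=-3, p=7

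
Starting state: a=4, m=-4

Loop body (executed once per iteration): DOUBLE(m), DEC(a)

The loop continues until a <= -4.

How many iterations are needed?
8

Tracing iterations:
Initial: a=4, m=-4
After iteration 1: a=3, m=-8
After iteration 2: a=2, m=-16
After iteration 3: a=1, m=-32
After iteration 4: a=0, m=-64
After iteration 5: a=-1, m=-128
After iteration 6: a=-2, m=-256
After iteration 7: a=-3, m=-512
After iteration 8: a=-4, m=-1024
a <= -4 now holds, so the loop exits after 8 iterations.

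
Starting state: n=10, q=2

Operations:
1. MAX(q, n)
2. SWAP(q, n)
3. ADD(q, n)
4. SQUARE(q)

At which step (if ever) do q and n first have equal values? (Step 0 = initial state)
Step 1

q and n first become equal after step 1.

Comparing values at each step:
Initial: q=2, n=10
After step 1: q=10, n=10 ← equal!
After step 2: q=10, n=10 ← equal!
After step 3: q=20, n=10
After step 4: q=400, n=10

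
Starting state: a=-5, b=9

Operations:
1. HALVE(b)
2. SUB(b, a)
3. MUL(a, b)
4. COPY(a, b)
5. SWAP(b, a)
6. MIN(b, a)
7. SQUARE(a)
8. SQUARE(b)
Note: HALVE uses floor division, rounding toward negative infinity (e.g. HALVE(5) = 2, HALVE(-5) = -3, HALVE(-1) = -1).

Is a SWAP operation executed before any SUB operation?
No

First SWAP: step 5
First SUB: step 2
Since 5 > 2, SUB comes first.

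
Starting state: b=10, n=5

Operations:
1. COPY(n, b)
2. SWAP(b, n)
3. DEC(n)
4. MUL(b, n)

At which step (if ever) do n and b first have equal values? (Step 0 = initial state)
Step 1

n and b first become equal after step 1.

Comparing values at each step:
Initial: n=5, b=10
After step 1: n=10, b=10 ← equal!
After step 2: n=10, b=10 ← equal!
After step 3: n=9, b=10
After step 4: n=9, b=90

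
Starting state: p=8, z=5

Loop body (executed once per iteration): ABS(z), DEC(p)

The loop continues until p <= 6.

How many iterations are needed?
2

Tracing iterations:
Initial: p=8, z=5
After iteration 1: p=7, z=5
After iteration 2: p=6, z=5
p <= 6 now holds, so the loop exits after 2 iterations.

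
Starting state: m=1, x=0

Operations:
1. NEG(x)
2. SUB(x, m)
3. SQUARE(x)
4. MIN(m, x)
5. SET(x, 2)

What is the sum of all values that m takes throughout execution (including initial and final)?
6

Values of m at each step:
Initial: m = 1
After step 1: m = 1
After step 2: m = 1
After step 3: m = 1
After step 4: m = 1
After step 5: m = 1
Sum = 1 + 1 + 1 + 1 + 1 + 1 = 6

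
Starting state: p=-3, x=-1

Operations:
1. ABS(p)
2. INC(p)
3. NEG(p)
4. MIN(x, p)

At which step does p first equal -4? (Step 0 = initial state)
Step 3

Tracing p:
Initial: p = -3
After step 1: p = 3
After step 2: p = 4
After step 3: p = -4 ← first occurrence
After step 4: p = -4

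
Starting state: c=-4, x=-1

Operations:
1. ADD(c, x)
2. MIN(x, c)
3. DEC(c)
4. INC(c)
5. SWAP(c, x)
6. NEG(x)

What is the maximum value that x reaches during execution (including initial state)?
5

Values of x at each step:
Initial: x = -1
After step 1: x = -1
After step 2: x = -5
After step 3: x = -5
After step 4: x = -5
After step 5: x = -5
After step 6: x = 5 ← maximum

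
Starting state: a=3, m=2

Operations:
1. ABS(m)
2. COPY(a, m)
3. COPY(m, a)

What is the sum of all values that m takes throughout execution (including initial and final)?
8

Values of m at each step:
Initial: m = 2
After step 1: m = 2
After step 2: m = 2
After step 3: m = 2
Sum = 2 + 2 + 2 + 2 = 8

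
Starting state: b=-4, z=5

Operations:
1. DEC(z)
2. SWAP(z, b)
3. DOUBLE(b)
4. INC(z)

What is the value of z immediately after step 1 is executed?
z = 4

Tracing z through execution:
Initial: z = 5
After step 1 (DEC(z)): z = 4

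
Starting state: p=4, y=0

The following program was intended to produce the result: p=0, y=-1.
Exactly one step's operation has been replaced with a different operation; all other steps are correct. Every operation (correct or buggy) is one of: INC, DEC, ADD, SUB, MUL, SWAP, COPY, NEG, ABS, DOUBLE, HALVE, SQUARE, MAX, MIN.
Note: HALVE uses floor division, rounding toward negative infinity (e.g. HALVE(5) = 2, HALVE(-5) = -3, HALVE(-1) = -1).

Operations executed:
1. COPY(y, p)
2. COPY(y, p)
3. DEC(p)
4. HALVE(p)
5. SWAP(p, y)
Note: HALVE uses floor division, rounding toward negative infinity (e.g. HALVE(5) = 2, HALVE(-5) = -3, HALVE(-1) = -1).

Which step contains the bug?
Step 1

Trace with buggy code:
Initial: p=4, y=0
After step 1: p=4, y=4
After step 2: p=4, y=4
After step 3: p=3, y=4
After step 4: p=1, y=4
After step 5: p=4, y=1
Actual final p=4, y=1 ≠ expected p=0, y=-1.
Step 1 is the only position where a single-operation replacement can produce the expected result.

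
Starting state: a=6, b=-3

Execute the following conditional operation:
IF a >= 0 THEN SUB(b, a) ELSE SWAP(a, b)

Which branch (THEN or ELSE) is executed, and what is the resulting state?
Branch: THEN, Final state: a=6, b=-9

Evaluating condition: a >= 0
a = 6
Condition is True, so THEN branch executes
After SUB(b, a): a=6, b=-9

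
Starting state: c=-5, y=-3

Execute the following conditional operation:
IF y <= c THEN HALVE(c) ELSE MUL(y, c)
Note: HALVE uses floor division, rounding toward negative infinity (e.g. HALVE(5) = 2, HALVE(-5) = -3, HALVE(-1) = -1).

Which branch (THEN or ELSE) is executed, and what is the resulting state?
Branch: ELSE, Final state: c=-5, y=15

Evaluating condition: y <= c
y = -3, c = -5
Condition is False, so ELSE branch executes
After MUL(y, c): c=-5, y=15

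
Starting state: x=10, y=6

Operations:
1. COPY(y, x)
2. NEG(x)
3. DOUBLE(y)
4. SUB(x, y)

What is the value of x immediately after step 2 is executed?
x = -10

Tracing x through execution:
Initial: x = 10
After step 1 (COPY(y, x)): x = 10
After step 2 (NEG(x)): x = -10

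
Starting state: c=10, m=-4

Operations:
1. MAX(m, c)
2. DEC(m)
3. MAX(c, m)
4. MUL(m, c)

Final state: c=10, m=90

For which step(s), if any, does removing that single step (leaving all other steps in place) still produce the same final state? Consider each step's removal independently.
Step(s) 3

Testing removal of each single step:
Without step 1: final = c=10, m=-50 (different)
Without step 2: final = c=10, m=100 (different)
Without step 3: final = c=10, m=90 (same)
Without step 4: final = c=10, m=9 (different)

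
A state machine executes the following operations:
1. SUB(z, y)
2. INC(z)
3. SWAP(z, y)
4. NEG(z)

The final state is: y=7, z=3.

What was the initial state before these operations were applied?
y=-3, z=3

Working backwards:
Final state: y=7, z=3
Before step 4 (NEG(z)): y=7, z=-3
Before step 3 (SWAP(z, y)): y=-3, z=7
Before step 2 (INC(z)): y=-3, z=6
Before step 1 (SUB(z, y)): y=-3, z=3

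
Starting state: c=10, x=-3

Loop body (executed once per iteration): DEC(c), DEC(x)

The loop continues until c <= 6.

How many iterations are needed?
4

Tracing iterations:
Initial: c=10, x=-3
After iteration 1: c=9, x=-4
After iteration 2: c=8, x=-5
After iteration 3: c=7, x=-6
After iteration 4: c=6, x=-7
c <= 6 now holds, so the loop exits after 4 iterations.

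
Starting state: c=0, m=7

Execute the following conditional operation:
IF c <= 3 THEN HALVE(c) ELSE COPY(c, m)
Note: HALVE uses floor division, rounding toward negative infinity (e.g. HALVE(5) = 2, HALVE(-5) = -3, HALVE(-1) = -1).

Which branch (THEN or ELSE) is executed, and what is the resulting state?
Branch: THEN, Final state: c=0, m=7

Evaluating condition: c <= 3
c = 0
Condition is True, so THEN branch executes
After HALVE(c): c=0, m=7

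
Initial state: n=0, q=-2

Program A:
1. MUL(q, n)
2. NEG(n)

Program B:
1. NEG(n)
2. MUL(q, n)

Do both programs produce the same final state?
Yes

Program A final state: n=0, q=0
Program B final state: n=0, q=0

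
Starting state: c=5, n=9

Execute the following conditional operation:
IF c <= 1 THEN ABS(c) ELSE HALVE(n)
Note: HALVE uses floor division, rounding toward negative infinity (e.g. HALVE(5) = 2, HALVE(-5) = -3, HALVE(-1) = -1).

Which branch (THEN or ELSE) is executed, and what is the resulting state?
Branch: ELSE, Final state: c=5, n=4

Evaluating condition: c <= 1
c = 5
Condition is False, so ELSE branch executes
After HALVE(n): c=5, n=4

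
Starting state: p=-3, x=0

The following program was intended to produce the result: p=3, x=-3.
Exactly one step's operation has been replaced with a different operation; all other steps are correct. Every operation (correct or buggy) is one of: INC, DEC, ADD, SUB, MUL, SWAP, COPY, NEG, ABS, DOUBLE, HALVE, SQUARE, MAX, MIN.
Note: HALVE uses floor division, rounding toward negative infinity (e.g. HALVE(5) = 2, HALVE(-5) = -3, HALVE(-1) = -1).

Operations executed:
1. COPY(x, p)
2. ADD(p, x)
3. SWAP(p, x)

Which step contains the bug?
Step 2

Trace with buggy code:
Initial: p=-3, x=0
After step 1: p=-3, x=-3
After step 2: p=-6, x=-3
After step 3: p=-3, x=-6
Actual final p=-3, x=-6 ≠ expected p=3, x=-3.
Step 2 is the only position where a single-operation replacement can produce the expected result.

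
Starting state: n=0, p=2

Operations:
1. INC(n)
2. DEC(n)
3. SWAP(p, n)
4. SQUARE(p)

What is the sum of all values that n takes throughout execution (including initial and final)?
5

Values of n at each step:
Initial: n = 0
After step 1: n = 1
After step 2: n = 0
After step 3: n = 2
After step 4: n = 2
Sum = 0 + 1 + 0 + 2 + 2 = 5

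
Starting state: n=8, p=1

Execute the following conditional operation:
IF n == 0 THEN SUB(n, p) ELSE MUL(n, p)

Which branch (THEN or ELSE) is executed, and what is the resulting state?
Branch: ELSE, Final state: n=8, p=1

Evaluating condition: n == 0
n = 8
Condition is False, so ELSE branch executes
After MUL(n, p): n=8, p=1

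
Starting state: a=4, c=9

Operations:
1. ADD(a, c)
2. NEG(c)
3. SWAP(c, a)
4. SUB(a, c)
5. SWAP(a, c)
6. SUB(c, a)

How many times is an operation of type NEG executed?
1

Counting NEG operations:
Step 2: NEG(c) ← NEG
Total: 1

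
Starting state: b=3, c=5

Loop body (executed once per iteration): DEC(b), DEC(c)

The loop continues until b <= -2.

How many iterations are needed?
5

Tracing iterations:
Initial: b=3, c=5
After iteration 1: b=2, c=4
After iteration 2: b=1, c=3
After iteration 3: b=0, c=2
After iteration 4: b=-1, c=1
After iteration 5: b=-2, c=0
b <= -2 now holds, so the loop exits after 5 iterations.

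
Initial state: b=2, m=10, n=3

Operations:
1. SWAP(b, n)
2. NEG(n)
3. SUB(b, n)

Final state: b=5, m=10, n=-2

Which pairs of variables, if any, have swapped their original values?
None

Comparing initial and final values:
m: 10 → 10
n: 3 → -2
b: 2 → 5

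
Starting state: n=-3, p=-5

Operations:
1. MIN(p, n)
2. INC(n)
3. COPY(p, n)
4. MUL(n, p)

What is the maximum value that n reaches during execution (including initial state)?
4

Values of n at each step:
Initial: n = -3
After step 1: n = -3
After step 2: n = -2
After step 3: n = -2
After step 4: n = 4 ← maximum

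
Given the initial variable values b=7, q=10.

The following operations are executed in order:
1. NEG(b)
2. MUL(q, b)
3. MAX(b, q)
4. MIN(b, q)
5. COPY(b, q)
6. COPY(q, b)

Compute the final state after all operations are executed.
{b: -70, q: -70}

Step-by-step execution:
Initial: b=7, q=10
After step 1 (NEG(b)): b=-7, q=10
After step 2 (MUL(q, b)): b=-7, q=-70
After step 3 (MAX(b, q)): b=-7, q=-70
After step 4 (MIN(b, q)): b=-70, q=-70
After step 5 (COPY(b, q)): b=-70, q=-70
After step 6 (COPY(q, b)): b=-70, q=-70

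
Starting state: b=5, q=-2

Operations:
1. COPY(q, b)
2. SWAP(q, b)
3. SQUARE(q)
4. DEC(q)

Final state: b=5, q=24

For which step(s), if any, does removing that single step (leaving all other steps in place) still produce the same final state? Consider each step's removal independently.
Step(s) 2

Testing removal of each single step:
Without step 1: final = b=-2, q=24 (different)
Without step 2: final = b=5, q=24 (same)
Without step 3: final = b=5, q=4 (different)
Without step 4: final = b=5, q=25 (different)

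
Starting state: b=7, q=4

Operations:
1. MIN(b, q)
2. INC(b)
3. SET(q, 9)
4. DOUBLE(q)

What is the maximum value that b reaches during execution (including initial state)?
7

Values of b at each step:
Initial: b = 7 ← maximum
After step 1: b = 4
After step 2: b = 5
After step 3: b = 5
After step 4: b = 5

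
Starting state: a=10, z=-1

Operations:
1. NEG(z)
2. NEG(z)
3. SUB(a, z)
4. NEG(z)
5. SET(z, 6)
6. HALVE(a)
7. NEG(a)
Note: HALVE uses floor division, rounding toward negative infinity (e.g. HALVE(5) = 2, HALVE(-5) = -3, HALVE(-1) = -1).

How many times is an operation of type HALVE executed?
1

Counting HALVE operations:
Step 6: HALVE(a) ← HALVE
Total: 1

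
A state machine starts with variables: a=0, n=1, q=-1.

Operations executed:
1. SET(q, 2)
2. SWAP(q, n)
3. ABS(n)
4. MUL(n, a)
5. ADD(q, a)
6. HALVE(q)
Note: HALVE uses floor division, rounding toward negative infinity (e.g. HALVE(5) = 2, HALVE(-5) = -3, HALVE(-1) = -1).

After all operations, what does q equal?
q = 0

Tracing execution:
Step 1: SET(q, 2) → q = 2
Step 2: SWAP(q, n) → q = 1
Step 3: ABS(n) → q = 1
Step 4: MUL(n, a) → q = 1
Step 5: ADD(q, a) → q = 1
Step 6: HALVE(q) → q = 0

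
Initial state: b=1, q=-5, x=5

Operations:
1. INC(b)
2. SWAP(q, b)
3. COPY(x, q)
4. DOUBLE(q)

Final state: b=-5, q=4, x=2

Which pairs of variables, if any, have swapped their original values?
None

Comparing initial and final values:
b: 1 → -5
x: 5 → 2
q: -5 → 4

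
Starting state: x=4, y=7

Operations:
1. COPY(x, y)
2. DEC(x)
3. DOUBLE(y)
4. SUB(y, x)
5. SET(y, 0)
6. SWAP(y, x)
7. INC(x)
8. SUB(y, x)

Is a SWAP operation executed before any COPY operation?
No

First SWAP: step 6
First COPY: step 1
Since 6 > 1, COPY comes first.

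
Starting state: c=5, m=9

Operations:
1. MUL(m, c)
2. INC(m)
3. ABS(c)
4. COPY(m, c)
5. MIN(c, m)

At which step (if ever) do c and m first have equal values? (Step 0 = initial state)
Step 4

c and m first become equal after step 4.

Comparing values at each step:
Initial: c=5, m=9
After step 1: c=5, m=45
After step 2: c=5, m=46
After step 3: c=5, m=46
After step 4: c=5, m=5 ← equal!
After step 5: c=5, m=5 ← equal!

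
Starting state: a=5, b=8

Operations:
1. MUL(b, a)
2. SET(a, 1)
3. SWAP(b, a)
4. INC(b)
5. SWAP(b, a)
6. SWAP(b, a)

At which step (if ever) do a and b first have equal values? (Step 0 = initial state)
Never

a and b never become equal during execution.

Comparing values at each step:
Initial: a=5, b=8
After step 1: a=5, b=40
After step 2: a=1, b=40
After step 3: a=40, b=1
After step 4: a=40, b=2
After step 5: a=2, b=40
After step 6: a=40, b=2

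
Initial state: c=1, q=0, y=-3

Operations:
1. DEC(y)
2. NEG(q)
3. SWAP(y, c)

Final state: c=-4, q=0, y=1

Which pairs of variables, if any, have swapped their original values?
None

Comparing initial and final values:
c: 1 → -4
q: 0 → 0
y: -3 → 1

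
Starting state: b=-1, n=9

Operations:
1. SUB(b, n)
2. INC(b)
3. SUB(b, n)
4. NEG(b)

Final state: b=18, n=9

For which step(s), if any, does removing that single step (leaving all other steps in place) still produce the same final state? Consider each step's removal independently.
None - removing any single step changes the final result

Testing removal of each single step:
Without step 1: final = b=9, n=9 (different)
Without step 2: final = b=19, n=9 (different)
Without step 3: final = b=9, n=9 (different)
Without step 4: final = b=-18, n=9 (different)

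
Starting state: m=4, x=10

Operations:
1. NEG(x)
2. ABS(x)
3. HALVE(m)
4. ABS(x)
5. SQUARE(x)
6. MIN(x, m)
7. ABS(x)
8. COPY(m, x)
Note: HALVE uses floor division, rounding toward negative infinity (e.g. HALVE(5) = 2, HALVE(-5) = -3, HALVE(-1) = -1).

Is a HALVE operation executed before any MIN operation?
Yes

First HALVE: step 3
First MIN: step 6
Since 3 < 6, HALVE comes first.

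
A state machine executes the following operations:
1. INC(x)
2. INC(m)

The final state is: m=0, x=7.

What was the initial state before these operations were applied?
m=-1, x=6

Working backwards:
Final state: m=0, x=7
Before step 2 (INC(m)): m=-1, x=7
Before step 1 (INC(x)): m=-1, x=6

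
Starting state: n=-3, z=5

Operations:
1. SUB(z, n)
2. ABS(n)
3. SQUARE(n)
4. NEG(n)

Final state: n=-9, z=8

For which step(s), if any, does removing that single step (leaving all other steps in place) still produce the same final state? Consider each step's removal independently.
Step(s) 2

Testing removal of each single step:
Without step 1: final = n=-9, z=5 (different)
Without step 2: final = n=-9, z=8 (same)
Without step 3: final = n=-3, z=8 (different)
Without step 4: final = n=9, z=8 (different)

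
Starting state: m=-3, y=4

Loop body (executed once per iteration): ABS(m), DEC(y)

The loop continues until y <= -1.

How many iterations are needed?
5

Tracing iterations:
Initial: m=-3, y=4
After iteration 1: m=3, y=3
After iteration 2: m=3, y=2
After iteration 3: m=3, y=1
After iteration 4: m=3, y=0
After iteration 5: m=3, y=-1
y <= -1 now holds, so the loop exits after 5 iterations.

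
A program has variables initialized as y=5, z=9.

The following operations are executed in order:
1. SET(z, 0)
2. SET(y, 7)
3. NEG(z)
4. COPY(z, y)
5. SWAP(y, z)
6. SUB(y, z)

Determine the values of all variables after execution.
{y: 0, z: 7}

Step-by-step execution:
Initial: y=5, z=9
After step 1 (SET(z, 0)): y=5, z=0
After step 2 (SET(y, 7)): y=7, z=0
After step 3 (NEG(z)): y=7, z=0
After step 4 (COPY(z, y)): y=7, z=7
After step 5 (SWAP(y, z)): y=7, z=7
After step 6 (SUB(y, z)): y=0, z=7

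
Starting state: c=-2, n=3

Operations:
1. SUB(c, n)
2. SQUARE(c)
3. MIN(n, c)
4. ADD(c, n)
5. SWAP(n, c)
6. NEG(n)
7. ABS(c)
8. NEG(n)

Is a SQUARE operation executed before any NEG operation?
Yes

First SQUARE: step 2
First NEG: step 6
Since 2 < 6, SQUARE comes first.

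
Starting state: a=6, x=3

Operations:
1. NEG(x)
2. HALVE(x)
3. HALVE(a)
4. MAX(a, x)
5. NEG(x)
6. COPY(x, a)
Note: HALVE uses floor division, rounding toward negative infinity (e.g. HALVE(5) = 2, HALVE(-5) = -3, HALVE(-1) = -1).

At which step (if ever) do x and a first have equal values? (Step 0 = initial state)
Step 6

x and a first become equal after step 6.

Comparing values at each step:
Initial: x=3, a=6
After step 1: x=-3, a=6
After step 2: x=-2, a=6
After step 3: x=-2, a=3
After step 4: x=-2, a=3
After step 5: x=2, a=3
After step 6: x=3, a=3 ← equal!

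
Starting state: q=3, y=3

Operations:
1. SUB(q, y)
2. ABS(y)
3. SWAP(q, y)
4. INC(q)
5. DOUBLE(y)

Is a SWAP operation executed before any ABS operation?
No

First SWAP: step 3
First ABS: step 2
Since 3 > 2, ABS comes first.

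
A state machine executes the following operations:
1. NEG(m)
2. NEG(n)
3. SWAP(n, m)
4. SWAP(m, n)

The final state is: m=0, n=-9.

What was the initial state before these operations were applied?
m=0, n=9

Working backwards:
Final state: m=0, n=-9
Before step 4 (SWAP(m, n)): m=-9, n=0
Before step 3 (SWAP(n, m)): m=0, n=-9
Before step 2 (NEG(n)): m=0, n=9
Before step 1 (NEG(m)): m=0, n=9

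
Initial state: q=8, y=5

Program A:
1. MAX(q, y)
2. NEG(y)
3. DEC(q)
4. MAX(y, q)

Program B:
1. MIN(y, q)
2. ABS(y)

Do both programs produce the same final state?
No

Program A final state: q=7, y=7
Program B final state: q=8, y=5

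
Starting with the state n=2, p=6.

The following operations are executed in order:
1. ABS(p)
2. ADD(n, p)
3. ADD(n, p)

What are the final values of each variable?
{n: 14, p: 6}

Step-by-step execution:
Initial: n=2, p=6
After step 1 (ABS(p)): n=2, p=6
After step 2 (ADD(n, p)): n=8, p=6
After step 3 (ADD(n, p)): n=14, p=6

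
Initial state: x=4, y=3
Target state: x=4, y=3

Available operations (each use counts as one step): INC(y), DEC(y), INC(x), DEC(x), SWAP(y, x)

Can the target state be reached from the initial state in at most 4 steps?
Yes

Path (0 steps): 0 steps (already at target)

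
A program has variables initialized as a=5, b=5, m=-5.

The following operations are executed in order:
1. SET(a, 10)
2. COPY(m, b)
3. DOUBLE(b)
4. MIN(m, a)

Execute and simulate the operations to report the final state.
{a: 10, b: 10, m: 5}

Step-by-step execution:
Initial: a=5, b=5, m=-5
After step 1 (SET(a, 10)): a=10, b=5, m=-5
After step 2 (COPY(m, b)): a=10, b=5, m=5
After step 3 (DOUBLE(b)): a=10, b=10, m=5
After step 4 (MIN(m, a)): a=10, b=10, m=5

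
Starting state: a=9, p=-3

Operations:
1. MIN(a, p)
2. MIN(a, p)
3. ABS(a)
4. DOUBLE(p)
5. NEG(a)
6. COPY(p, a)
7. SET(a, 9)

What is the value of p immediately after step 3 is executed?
p = -3

Tracing p through execution:
Initial: p = -3
After step 1 (MIN(a, p)): p = -3
After step 2 (MIN(a, p)): p = -3
After step 3 (ABS(a)): p = -3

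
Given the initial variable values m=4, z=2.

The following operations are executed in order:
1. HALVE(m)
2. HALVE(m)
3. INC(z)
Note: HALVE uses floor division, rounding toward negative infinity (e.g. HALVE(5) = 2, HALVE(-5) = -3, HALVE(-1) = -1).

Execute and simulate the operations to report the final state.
{m: 1, z: 3}

Step-by-step execution:
Initial: m=4, z=2
After step 1 (HALVE(m)): m=2, z=2
After step 2 (HALVE(m)): m=1, z=2
After step 3 (INC(z)): m=1, z=3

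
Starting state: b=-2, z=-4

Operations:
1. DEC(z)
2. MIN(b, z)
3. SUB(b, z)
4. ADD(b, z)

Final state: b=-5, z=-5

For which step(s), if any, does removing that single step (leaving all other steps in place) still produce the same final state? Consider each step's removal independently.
None - removing any single step changes the final result

Testing removal of each single step:
Without step 1: final = b=-4, z=-4 (different)
Without step 2: final = b=-2, z=-5 (different)
Without step 3: final = b=-10, z=-5 (different)
Without step 4: final = b=0, z=-5 (different)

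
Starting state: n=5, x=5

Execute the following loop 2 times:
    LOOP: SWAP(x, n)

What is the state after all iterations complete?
n=5, x=5

Iteration trace:
Start: n=5, x=5
After iteration 1: n=5, x=5
After iteration 2: n=5, x=5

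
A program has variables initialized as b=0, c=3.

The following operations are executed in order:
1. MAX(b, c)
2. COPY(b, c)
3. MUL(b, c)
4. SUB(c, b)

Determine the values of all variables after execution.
{b: 9, c: -6}

Step-by-step execution:
Initial: b=0, c=3
After step 1 (MAX(b, c)): b=3, c=3
After step 2 (COPY(b, c)): b=3, c=3
After step 3 (MUL(b, c)): b=9, c=3
After step 4 (SUB(c, b)): b=9, c=-6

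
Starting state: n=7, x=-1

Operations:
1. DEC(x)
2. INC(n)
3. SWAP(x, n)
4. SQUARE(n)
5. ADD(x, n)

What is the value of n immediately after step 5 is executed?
n = 4

Tracing n through execution:
Initial: n = 7
After step 1 (DEC(x)): n = 7
After step 2 (INC(n)): n = 8
After step 3 (SWAP(x, n)): n = -2
After step 4 (SQUARE(n)): n = 4
After step 5 (ADD(x, n)): n = 4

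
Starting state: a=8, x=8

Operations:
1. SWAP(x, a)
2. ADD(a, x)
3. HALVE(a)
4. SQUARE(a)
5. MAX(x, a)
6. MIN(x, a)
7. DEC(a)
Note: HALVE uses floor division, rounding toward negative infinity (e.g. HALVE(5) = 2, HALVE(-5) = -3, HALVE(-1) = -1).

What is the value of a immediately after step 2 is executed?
a = 16

Tracing a through execution:
Initial: a = 8
After step 1 (SWAP(x, a)): a = 8
After step 2 (ADD(a, x)): a = 16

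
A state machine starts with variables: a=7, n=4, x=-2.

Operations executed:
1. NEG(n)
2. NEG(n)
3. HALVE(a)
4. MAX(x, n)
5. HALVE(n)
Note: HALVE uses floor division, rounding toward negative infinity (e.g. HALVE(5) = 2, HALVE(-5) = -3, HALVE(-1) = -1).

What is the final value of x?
x = 4

Tracing execution:
Step 1: NEG(n) → x = -2
Step 2: NEG(n) → x = -2
Step 3: HALVE(a) → x = -2
Step 4: MAX(x, n) → x = 4
Step 5: HALVE(n) → x = 4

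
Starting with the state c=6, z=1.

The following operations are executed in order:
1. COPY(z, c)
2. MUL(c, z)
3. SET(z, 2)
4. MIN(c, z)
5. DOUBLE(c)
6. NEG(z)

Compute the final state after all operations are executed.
{c: 4, z: -2}

Step-by-step execution:
Initial: c=6, z=1
After step 1 (COPY(z, c)): c=6, z=6
After step 2 (MUL(c, z)): c=36, z=6
After step 3 (SET(z, 2)): c=36, z=2
After step 4 (MIN(c, z)): c=2, z=2
After step 5 (DOUBLE(c)): c=4, z=2
After step 6 (NEG(z)): c=4, z=-2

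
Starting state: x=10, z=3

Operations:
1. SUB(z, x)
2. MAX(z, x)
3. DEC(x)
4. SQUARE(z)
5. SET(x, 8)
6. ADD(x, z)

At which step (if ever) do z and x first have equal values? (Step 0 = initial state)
Step 2

z and x first become equal after step 2.

Comparing values at each step:
Initial: z=3, x=10
After step 1: z=-7, x=10
After step 2: z=10, x=10 ← equal!
After step 3: z=10, x=9
After step 4: z=100, x=9
After step 5: z=100, x=8
After step 6: z=100, x=108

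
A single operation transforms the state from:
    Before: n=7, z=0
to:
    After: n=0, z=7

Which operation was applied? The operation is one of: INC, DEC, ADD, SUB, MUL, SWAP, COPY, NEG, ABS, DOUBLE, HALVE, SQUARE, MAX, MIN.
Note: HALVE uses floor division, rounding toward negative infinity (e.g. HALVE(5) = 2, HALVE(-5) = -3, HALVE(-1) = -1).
SWAP(n, z)

Analyzing the change:
Before: n=7, z=0
After: n=0, z=7
Variable n changed from 7 to 0
Variable z changed from 0 to 7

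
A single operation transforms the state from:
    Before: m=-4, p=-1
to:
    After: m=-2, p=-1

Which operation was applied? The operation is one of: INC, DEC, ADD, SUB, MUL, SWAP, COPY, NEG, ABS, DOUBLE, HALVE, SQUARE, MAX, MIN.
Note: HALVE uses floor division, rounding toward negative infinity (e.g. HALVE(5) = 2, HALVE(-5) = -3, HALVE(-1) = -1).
HALVE(m)

Analyzing the change:
Before: m=-4, p=-1
After: m=-2, p=-1
Variable m changed from -4 to -2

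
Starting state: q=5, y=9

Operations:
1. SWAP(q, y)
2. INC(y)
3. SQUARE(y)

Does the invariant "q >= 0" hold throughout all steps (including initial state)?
Yes

The invariant holds at every step.

State at each step:
Initial: q=5, y=9
After step 1: q=9, y=5
After step 2: q=9, y=6
After step 3: q=9, y=36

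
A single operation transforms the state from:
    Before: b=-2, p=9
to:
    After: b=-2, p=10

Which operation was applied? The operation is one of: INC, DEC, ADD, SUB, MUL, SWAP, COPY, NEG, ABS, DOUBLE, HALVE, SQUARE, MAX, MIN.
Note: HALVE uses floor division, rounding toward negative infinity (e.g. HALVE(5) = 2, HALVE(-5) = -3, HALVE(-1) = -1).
INC(p)

Analyzing the change:
Before: b=-2, p=9
After: b=-2, p=10
Variable p changed from 9 to 10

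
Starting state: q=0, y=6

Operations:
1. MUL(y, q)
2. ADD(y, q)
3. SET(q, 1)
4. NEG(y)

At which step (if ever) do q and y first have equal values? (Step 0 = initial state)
Step 1

q and y first become equal after step 1.

Comparing values at each step:
Initial: q=0, y=6
After step 1: q=0, y=0 ← equal!
After step 2: q=0, y=0 ← equal!
After step 3: q=1, y=0
After step 4: q=1, y=0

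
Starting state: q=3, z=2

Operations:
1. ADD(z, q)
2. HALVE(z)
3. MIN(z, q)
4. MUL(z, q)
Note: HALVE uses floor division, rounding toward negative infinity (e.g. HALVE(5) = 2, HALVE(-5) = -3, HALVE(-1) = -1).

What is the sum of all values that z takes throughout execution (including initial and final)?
17

Values of z at each step:
Initial: z = 2
After step 1: z = 5
After step 2: z = 2
After step 3: z = 2
After step 4: z = 6
Sum = 2 + 5 + 2 + 2 + 6 = 17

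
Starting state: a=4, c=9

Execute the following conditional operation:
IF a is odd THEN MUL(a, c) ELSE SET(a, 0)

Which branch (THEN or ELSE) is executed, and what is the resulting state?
Branch: ELSE, Final state: a=0, c=9

Evaluating condition: a is odd
Condition is False, so ELSE branch executes
After SET(a, 0): a=0, c=9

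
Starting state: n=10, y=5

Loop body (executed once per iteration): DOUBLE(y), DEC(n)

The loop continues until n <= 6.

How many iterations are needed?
4

Tracing iterations:
Initial: n=10, y=5
After iteration 1: n=9, y=10
After iteration 2: n=8, y=20
After iteration 3: n=7, y=40
After iteration 4: n=6, y=80
n <= 6 now holds, so the loop exits after 4 iterations.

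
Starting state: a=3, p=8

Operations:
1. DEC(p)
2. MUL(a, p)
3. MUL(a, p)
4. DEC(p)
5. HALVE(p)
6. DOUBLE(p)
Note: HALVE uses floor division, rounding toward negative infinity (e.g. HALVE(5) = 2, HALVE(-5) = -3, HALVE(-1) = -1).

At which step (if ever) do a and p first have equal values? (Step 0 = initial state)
Never

a and p never become equal during execution.

Comparing values at each step:
Initial: a=3, p=8
After step 1: a=3, p=7
After step 2: a=21, p=7
After step 3: a=147, p=7
After step 4: a=147, p=6
After step 5: a=147, p=3
After step 6: a=147, p=6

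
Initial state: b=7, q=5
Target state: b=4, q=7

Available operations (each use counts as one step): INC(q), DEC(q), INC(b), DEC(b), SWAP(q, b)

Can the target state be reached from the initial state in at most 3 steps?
Yes

Path (2 steps): DEC(q) → SWAP(q, b)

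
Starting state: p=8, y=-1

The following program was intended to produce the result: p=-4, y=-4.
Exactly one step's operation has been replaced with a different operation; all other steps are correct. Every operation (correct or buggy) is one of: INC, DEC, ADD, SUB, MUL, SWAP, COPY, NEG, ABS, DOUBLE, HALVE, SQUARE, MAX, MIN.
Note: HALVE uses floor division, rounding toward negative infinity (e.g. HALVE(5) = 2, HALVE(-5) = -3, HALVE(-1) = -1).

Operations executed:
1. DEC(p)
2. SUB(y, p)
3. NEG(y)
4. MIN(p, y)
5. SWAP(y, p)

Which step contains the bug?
Step 3

Trace with buggy code:
Initial: p=8, y=-1
After step 1: p=7, y=-1
After step 2: p=7, y=-8
After step 3: p=7, y=8
After step 4: p=7, y=8
After step 5: p=8, y=7
Actual final p=8, y=7 ≠ expected p=-4, y=-4.
Step 3 is the only position where a single-operation replacement can produce the expected result.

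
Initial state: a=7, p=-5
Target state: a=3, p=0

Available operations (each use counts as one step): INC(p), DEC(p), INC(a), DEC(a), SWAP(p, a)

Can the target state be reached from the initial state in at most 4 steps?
No

The target state cannot be reached within 4 steps.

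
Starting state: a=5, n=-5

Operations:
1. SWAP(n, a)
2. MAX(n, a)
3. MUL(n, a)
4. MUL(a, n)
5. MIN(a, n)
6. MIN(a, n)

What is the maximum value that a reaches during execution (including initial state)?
125

Values of a at each step:
Initial: a = 5
After step 1: a = -5
After step 2: a = -5
After step 3: a = -5
After step 4: a = 125 ← maximum
After step 5: a = -25
After step 6: a = -25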